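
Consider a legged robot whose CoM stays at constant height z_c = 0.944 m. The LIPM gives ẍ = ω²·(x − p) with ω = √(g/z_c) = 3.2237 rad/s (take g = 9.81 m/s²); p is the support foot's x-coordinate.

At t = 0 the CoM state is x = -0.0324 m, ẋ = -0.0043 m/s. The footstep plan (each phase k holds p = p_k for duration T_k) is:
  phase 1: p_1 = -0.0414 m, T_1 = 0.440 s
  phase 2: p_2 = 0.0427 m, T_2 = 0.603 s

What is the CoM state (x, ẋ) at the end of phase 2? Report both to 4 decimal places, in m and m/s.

x = -0.1463, ẋ = -0.5716

phase 1: p=-0.0414, T=0.440, ωT=1.418428, cosh=2.186358, sinh=1.944264; start (x,ẋ)=(-0.032400, -0.004300) → end (x,ẋ)=(-0.024316, 0.047008)
phase 2: p=0.0427, T=0.603, ωT=1.943891, cosh=3.564513, sinh=3.421368; start (x,ẋ)=(-0.024316, 0.047008) → end (x,ẋ)=(-0.146289, -0.571591)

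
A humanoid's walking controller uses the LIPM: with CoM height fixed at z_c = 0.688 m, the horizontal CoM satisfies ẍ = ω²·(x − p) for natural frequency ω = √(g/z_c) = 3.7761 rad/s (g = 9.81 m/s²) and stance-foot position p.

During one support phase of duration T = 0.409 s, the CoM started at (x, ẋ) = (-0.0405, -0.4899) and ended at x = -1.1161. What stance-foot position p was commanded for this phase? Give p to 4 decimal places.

p = 0.5015

ωT = 3.7761·0.409 = 1.544425; cosh(ωT) = 2.449355, sinh(ωT) = 2.235921
x(T) = p + (x₀−p)·cosh(ωT) + (ẋ₀/ω)·sinh(ωT) ⇒ p·(1 − cosh) = x(T) − x₀·cosh − (ẋ₀/ω)·sinh
numerator   = -1.1161 − (-0.0405)·2.449355 − (-0.4899/3.7761)·2.235921 = -0.726819
denominator = 1 − 2.449355 = -1.449355
p = -0.726819 / -1.449355 = 0.5015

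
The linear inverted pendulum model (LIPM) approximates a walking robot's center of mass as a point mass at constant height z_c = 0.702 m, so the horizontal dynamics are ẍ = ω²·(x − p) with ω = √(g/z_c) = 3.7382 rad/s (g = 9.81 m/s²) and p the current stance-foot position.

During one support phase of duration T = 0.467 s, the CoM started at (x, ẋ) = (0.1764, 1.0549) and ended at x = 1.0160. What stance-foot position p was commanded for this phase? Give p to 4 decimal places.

ωT = 3.7382·0.467 = 1.745739; cosh(ωT) = 2.952326, sinh(ωT) = 2.777810
x(T) = p + (x₀−p)·cosh(ωT) + (ẋ₀/ω)·sinh(ωT) ⇒ p·(1 − cosh) = x(T) − x₀·cosh − (ẋ₀/ω)·sinh
numerator   = 1.0160 − (0.1764)·2.952326 − (1.0549/3.7382)·2.777810 = -0.288674
denominator = 1 − 2.952326 = -1.952326
p = -0.288674 / -1.952326 = 0.1479

p = 0.1479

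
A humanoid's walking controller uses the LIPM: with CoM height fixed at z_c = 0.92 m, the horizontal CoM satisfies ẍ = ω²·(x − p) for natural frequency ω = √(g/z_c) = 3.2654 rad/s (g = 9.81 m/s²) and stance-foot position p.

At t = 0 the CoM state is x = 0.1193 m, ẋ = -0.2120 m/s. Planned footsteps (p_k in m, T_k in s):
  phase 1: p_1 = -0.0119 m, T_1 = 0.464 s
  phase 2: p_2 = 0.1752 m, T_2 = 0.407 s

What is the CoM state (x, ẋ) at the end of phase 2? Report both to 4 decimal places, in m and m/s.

phase 1: p=-0.0119, T=0.464, ωT=1.515146, cosh=2.384930, sinh=2.165154; start (x,ẋ)=(0.119300, -0.212000) → end (x,ẋ)=(0.160434, 0.421991)
phase 2: p=0.1752, T=0.407, ωT=1.329018, cosh=2.021034, sinh=1.756297; start (x,ẋ)=(0.160434, 0.421991) → end (x,ẋ)=(0.372326, 0.768177)

x = 0.3723, ẋ = 0.7682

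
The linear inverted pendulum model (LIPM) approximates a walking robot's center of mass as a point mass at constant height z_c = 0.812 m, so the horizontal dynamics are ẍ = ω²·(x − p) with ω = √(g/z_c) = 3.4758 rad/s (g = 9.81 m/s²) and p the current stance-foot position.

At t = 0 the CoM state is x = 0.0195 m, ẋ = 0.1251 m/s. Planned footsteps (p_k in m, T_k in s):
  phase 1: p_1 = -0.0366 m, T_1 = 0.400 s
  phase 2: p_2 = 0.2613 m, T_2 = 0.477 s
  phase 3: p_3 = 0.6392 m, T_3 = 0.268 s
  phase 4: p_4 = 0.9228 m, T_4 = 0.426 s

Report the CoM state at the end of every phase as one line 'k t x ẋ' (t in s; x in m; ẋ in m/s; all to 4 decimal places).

phase 1: p=-0.0366, T=0.400, ωT=1.390320, cosh=2.132565, sinh=1.883570; start (x,ẋ)=(0.019500, 0.125100) → end (x,ẋ)=(0.150830, 0.634066)
phase 2: p=0.2613, T=0.477, ωT=1.657957, cosh=2.719551, sinh=2.529024; start (x,ẋ)=(0.150830, 0.634066) → end (x,ẋ)=(0.422223, 0.753299)
phase 3: p=0.6392, T=0.268, ωT=0.931514, cosh=1.466153, sinh=1.072197; start (x,ẋ)=(0.422223, 0.753299) → end (x,ẋ)=(0.553452, 0.295833)
phase 4: p=0.9228, T=0.426, ωT=1.480691, cosh=2.311731, sinh=2.084250; start (x,ẋ)=(0.553452, 0.295833) → end (x,ẋ)=(0.246361, -1.991834)

1 0.4000 0.1508 0.6341
2 0.8770 0.4222 0.7533
3 1.1450 0.5535 0.2958
4 1.5710 0.2464 -1.9918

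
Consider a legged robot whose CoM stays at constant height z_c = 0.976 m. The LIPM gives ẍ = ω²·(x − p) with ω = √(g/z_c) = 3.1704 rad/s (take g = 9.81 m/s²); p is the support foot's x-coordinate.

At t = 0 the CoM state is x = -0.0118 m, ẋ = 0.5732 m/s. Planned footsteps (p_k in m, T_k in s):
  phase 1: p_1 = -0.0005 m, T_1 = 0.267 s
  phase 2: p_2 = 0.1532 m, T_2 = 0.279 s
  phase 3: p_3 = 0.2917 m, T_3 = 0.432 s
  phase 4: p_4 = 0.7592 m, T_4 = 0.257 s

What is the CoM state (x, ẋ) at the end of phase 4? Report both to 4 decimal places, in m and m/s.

phase 1: p=-0.0005, T=0.267, ωT=0.846497, cosh=1.380190, sinh=0.951275; start (x,ẋ)=(-0.011800, 0.573200) → end (x,ẋ)=(0.155892, 0.757045)
phase 2: p=0.1532, T=0.279, ωT=0.884542, cosh=1.417389, sinh=1.004485; start (x,ẋ)=(0.155892, 0.757045) → end (x,ẋ)=(0.396872, 1.081600)
phase 3: p=0.2917, T=0.432, ωT=1.369613, cosh=2.094016, sinh=1.839811; start (x,ẋ)=(0.396872, 1.081600) → end (x,ẋ)=(1.139593, 2.878347)
phase 4: p=0.7592, T=0.257, ωT=0.814793, cosh=1.350719, sinh=0.907988; start (x,ẋ)=(1.139593, 2.878347) → end (x,ẋ)=(2.097350, 4.982872)

x = 2.0974, ẋ = 4.9829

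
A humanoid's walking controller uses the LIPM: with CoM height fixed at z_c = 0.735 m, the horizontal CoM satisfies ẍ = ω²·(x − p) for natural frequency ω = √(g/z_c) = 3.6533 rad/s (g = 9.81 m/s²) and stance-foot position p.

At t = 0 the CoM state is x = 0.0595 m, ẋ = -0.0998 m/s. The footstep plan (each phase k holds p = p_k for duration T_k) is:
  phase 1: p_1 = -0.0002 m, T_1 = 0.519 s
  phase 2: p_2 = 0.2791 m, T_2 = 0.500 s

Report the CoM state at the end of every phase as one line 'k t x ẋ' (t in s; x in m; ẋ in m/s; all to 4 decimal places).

phase 1: p=-0.0002, T=0.519, ωT=1.896063, cosh=3.404890, sinh=3.254732; start (x,ẋ)=(0.059500, -0.099800) → end (x,ẋ)=(0.114160, 0.370055)
phase 2: p=0.2791, T=0.500, ωT=1.826650, cosh=3.186995, sinh=3.026043; start (x,ẋ)=(0.114160, 0.370055) → end (x,ẋ)=(0.059955, -0.644055)

1 0.5190 0.1142 0.3701
2 1.0190 0.0600 -0.6441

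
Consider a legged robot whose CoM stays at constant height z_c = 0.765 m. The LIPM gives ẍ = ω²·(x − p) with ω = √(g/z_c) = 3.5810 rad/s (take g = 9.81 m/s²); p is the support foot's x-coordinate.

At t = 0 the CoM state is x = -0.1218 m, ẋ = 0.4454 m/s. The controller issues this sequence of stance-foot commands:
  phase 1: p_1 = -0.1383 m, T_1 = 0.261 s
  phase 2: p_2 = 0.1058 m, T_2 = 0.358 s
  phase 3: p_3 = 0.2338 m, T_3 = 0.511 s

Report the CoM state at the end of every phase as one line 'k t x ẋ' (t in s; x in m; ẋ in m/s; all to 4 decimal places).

phase 1: p=-0.1383, T=0.261, ωT=0.934641, cosh=1.469513, sinh=1.076786; start (x,ẋ)=(-0.121800, 0.445400) → end (x,ẋ)=(0.019876, 0.718145)
phase 2: p=0.1058, T=0.358, ωT=1.281998, cosh=1.940658, sinh=1.663175; start (x,ẋ)=(0.019876, 0.718145) → end (x,ẋ)=(0.272590, 0.881925)
phase 3: p=0.2338, T=0.511, ωT=1.829891, cosh=3.196819, sinh=3.036388; start (x,ẋ)=(0.272590, 0.881925) → end (x,ẋ)=(1.105602, 3.241126)

1 0.2610 0.0199 0.7181
2 0.6190 0.2726 0.8819
3 1.1300 1.1056 3.2411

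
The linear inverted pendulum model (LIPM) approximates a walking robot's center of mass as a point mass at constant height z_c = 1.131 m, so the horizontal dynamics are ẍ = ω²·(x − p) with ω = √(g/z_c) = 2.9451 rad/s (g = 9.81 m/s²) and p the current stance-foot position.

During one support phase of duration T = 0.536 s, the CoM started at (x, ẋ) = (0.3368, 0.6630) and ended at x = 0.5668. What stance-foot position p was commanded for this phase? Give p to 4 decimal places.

p = 0.5283

ωT = 2.9451·0.536 = 1.578574; cosh(ωT) = 2.527152, sinh(ωT) = 2.320883
x(T) = p + (x₀−p)·cosh(ωT) + (ẋ₀/ω)·sinh(ωT) ⇒ p·(1 − cosh) = x(T) − x₀·cosh − (ẋ₀/ω)·sinh
numerator   = 0.5668 − (0.3368)·2.527152 − (0.6630/2.9451)·2.320883 = -0.806821
denominator = 1 − 2.527152 = -1.527152
p = -0.806821 / -1.527152 = 0.5283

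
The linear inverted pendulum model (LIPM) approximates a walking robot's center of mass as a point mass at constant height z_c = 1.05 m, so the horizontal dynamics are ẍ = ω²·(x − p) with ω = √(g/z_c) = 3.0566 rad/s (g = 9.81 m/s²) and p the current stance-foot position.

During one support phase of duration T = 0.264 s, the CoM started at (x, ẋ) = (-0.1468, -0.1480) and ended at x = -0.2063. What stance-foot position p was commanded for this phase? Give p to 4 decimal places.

p = -0.1001

ωT = 3.0566·0.264 = 0.806942; cosh(ωT) = 1.343633, sinh(ωT) = 0.897412
x(T) = p + (x₀−p)·cosh(ωT) + (ẋ₀/ω)·sinh(ωT) ⇒ p·(1 − cosh) = x(T) − x₀·cosh − (ẋ₀/ω)·sinh
numerator   = -0.2063 − (-0.1468)·1.343633 − (-0.1480/3.0566)·0.897412 = 0.034398
denominator = 1 − 1.343633 = -0.343633
p = 0.034398 / -0.343633 = -0.1001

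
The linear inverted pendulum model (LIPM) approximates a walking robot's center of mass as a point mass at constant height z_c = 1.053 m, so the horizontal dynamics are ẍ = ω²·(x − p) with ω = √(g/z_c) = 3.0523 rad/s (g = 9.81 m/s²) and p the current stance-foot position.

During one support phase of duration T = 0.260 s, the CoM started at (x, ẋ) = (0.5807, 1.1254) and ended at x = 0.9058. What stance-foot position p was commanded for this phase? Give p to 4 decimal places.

p = 0.5783

ωT = 3.0523·0.260 = 0.793598; cosh(ωT) = 1.331777, sinh(ωT) = 0.879562
x(T) = p + (x₀−p)·cosh(ωT) + (ẋ₀/ω)·sinh(ωT) ⇒ p·(1 − cosh) = x(T) − x₀·cosh − (ẋ₀/ω)·sinh
numerator   = 0.9058 − (0.5807)·1.331777 − (1.1254/3.0523)·0.879562 = -0.191862
denominator = 1 − 1.331777 = -0.331777
p = -0.191862 / -0.331777 = 0.5783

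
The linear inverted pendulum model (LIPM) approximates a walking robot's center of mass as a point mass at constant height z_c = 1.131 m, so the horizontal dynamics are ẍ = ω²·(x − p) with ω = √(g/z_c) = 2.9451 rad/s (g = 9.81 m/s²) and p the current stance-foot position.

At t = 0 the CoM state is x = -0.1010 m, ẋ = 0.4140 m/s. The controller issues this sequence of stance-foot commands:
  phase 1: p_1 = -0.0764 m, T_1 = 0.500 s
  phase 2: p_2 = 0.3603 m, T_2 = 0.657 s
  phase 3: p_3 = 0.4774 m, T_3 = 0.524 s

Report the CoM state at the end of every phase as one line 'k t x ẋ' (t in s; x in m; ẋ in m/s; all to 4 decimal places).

phase 1: p=-0.0764, T=0.500, ωT=1.472550, cosh=2.294840, sinh=2.065500; start (x,ẋ)=(-0.101000, 0.414000) → end (x,ẋ)=(0.157499, 0.800419)
phase 2: p=0.3603, T=0.657, ωT=1.934931, cosh=3.533999, sinh=3.389565; start (x,ẋ)=(0.157499, 0.800419) → end (x,ẋ)=(0.564819, 0.804202)
phase 3: p=0.4774, T=0.524, ωT=1.543232, cosh=2.446691, sinh=2.233002; start (x,ẋ)=(0.564819, 0.804202) → end (x,ẋ)=(1.301040, 2.542537)

1 0.5000 0.1575 0.8004
2 1.1570 0.5648 0.8042
3 1.6810 1.3010 2.5425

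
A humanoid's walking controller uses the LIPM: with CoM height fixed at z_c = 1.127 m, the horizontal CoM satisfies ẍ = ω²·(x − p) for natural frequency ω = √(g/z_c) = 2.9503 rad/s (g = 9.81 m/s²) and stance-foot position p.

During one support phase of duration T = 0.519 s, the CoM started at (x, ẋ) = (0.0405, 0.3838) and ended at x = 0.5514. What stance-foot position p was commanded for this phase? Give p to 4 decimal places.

ωT = 2.9503·0.519 = 1.531206; cosh(ωT) = 2.420012, sinh(ωT) = 2.203737
x(T) = p + (x₀−p)·cosh(ωT) + (ẋ₀/ω)·sinh(ωT) ⇒ p·(1 − cosh) = x(T) − x₀·cosh − (ẋ₀/ω)·sinh
numerator   = 0.5514 − (0.0405)·2.420012 − (0.3838/2.9503)·2.203737 = 0.166709
denominator = 1 − 2.420012 = -1.420012
p = 0.166709 / -1.420012 = -0.1174

p = -0.1174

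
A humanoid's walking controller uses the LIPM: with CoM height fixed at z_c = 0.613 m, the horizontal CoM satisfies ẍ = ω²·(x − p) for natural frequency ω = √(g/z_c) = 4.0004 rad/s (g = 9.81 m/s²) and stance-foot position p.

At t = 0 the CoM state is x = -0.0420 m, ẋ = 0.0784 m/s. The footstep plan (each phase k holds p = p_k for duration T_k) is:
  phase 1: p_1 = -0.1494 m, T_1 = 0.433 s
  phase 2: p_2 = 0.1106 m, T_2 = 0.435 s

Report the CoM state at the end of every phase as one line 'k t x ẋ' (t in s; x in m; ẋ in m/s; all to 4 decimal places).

1 0.4330 0.2173 1.4049
2 0.8680 1.3938 5.3050

phase 1: p=-0.1494, T=0.433, ωT=1.732173, cosh=2.914913, sinh=2.738013; start (x,ẋ)=(-0.042000, 0.078400) → end (x,ẋ)=(0.217321, 1.404897)
phase 2: p=0.1106, T=0.435, ωT=1.740174, cosh=2.936912, sinh=2.761422; start (x,ẋ)=(0.217321, 1.404897) → end (x,ẋ)=(1.393813, 5.304988)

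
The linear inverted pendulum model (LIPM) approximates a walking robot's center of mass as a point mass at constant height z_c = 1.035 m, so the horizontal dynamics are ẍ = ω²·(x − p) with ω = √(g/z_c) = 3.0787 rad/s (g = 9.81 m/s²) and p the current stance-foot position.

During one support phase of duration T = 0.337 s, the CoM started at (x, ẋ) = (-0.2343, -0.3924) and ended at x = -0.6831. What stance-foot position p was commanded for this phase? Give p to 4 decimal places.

p = 0.2613

ωT = 3.0787·0.337 = 1.037522; cosh(ωT) = 1.588273, sinh(ωT) = 1.233941
x(T) = p + (x₀−p)·cosh(ωT) + (ẋ₀/ω)·sinh(ωT) ⇒ p·(1 − cosh) = x(T) − x₀·cosh − (ẋ₀/ω)·sinh
numerator   = -0.6831 − (-0.2343)·1.588273 − (-0.3924/3.0787)·1.233941 = -0.153694
denominator = 1 − 1.588273 = -0.588273
p = -0.153694 / -0.588273 = 0.2613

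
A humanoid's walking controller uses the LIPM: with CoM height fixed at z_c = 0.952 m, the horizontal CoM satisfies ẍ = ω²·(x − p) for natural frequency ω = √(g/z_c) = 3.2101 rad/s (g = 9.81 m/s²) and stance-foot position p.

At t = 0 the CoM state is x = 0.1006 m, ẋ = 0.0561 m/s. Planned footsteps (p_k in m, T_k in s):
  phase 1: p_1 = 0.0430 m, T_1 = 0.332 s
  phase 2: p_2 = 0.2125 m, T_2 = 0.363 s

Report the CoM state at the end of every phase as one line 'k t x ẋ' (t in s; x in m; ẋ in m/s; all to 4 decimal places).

phase 1: p=0.0430, T=0.332, ωT=1.065753, cosh=1.623747, sinh=1.279278; start (x,ẋ)=(0.100600, 0.056100) → end (x,ẋ)=(0.158885, 0.327633)
phase 2: p=0.2125, T=0.363, ωT=1.165266, cosh=1.759308, sinh=1.447469; start (x,ẋ)=(0.158885, 0.327633) → end (x,ẋ)=(0.265907, 0.327282)

1 0.3320 0.1589 0.3276
2 0.6950 0.2659 0.3273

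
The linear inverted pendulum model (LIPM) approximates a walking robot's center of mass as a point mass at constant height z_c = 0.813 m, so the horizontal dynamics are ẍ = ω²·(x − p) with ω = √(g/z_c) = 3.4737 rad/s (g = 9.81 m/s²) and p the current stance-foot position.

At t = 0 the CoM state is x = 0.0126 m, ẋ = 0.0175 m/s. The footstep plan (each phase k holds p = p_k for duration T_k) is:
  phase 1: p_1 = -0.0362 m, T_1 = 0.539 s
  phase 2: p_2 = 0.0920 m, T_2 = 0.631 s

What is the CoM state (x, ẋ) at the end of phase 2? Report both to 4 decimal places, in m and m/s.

phase 1: p=-0.0362, T=0.539, ωT=1.872324, cosh=3.328580, sinh=3.174814; start (x,ẋ)=(0.012600, 0.017500) → end (x,ẋ)=(0.142229, 0.596434)
phase 2: p=0.0920, T=0.631, ωT=2.191905, cosh=4.531976, sinh=4.420272; start (x,ẋ)=(0.142229, 0.596434) → end (x,ẋ)=(1.078597, 3.474274)

x = 1.0786, ẋ = 3.4743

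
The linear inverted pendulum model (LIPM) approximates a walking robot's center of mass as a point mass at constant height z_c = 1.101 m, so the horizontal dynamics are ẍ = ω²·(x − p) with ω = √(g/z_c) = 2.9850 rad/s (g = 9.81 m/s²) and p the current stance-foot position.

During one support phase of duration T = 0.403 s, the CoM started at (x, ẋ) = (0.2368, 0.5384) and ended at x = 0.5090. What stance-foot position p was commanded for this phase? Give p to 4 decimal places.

p = 0.2381

ωT = 2.9850·0.403 = 1.202955; cosh(ωT) = 1.815124, sinh(ωT) = 1.514818
x(T) = p + (x₀−p)·cosh(ωT) + (ẋ₀/ω)·sinh(ωT) ⇒ p·(1 − cosh) = x(T) − x₀·cosh − (ẋ₀/ω)·sinh
numerator   = 0.5090 − (0.2368)·1.815124 − (0.5384/2.9850)·1.514818 = -0.194047
denominator = 1 − 1.815124 = -0.815124
p = -0.194047 / -0.815124 = 0.2381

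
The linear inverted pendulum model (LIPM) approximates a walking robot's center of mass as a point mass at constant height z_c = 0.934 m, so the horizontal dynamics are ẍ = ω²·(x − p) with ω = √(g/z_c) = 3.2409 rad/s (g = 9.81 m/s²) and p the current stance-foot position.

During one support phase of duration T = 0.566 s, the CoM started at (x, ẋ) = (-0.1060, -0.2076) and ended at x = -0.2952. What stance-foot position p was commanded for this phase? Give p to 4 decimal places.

ωT = 3.2409·0.566 = 1.834349; cosh(ωT) = 3.210388, sinh(ωT) = 3.050671
x(T) = p + (x₀−p)·cosh(ωT) + (ẋ₀/ω)·sinh(ωT) ⇒ p·(1 − cosh) = x(T) − x₀·cosh − (ẋ₀/ω)·sinh
numerator   = -0.2952 − (-0.1060)·3.210388 − (-0.2076/3.2409)·3.050671 = 0.240516
denominator = 1 − 3.210388 = -2.210388
p = 0.240516 / -2.210388 = -0.1088

p = -0.1088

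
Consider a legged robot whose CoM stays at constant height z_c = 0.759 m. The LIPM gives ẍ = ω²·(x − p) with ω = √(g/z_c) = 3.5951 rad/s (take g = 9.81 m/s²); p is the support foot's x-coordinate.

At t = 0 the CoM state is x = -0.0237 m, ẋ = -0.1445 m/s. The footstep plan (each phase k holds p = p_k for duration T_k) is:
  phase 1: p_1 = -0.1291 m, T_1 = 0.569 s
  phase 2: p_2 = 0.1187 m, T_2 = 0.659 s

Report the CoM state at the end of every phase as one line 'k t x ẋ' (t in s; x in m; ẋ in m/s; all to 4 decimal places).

1 0.5690 0.1325 0.8727
2 1.2280 1.4788 4.9667

phase 1: p=-0.1291, T=0.569, ωT=2.045612, cosh=3.931595, sinh=3.802294; start (x,ẋ)=(-0.023700, -0.144500) → end (x,ẋ)=(0.132462, 0.872663)
phase 2: p=0.1187, T=0.659, ωT=2.369171, cosh=5.391043, sinh=5.297484; start (x,ẋ)=(0.132462, 0.872663) → end (x,ẋ)=(1.478788, 4.966667)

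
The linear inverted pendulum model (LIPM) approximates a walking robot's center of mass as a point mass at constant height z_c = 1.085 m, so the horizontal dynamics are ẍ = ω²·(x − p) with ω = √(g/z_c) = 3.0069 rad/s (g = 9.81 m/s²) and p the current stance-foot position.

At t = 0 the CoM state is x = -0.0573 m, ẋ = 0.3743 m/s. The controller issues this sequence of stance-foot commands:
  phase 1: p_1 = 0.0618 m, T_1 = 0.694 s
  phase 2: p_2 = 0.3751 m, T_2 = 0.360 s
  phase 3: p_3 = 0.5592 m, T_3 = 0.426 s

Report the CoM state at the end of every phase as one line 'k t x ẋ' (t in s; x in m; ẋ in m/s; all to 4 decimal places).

phase 1: p=0.0618, T=0.694, ωT=2.086789, cosh=4.091539, sinh=3.967454; start (x,ẋ)=(-0.057300, 0.374300) → end (x,ẋ)=(0.068368, 0.110631)
phase 2: p=0.3751, T=0.360, ωT=1.082484, cosh=1.645378, sinh=1.306625; start (x,ẋ)=(0.068368, 0.110631) → end (x,ẋ)=(-0.081516, -1.023087)
phase 3: p=0.5592, T=0.426, ωT=1.280939, cosh=1.938898, sinh=1.661122; start (x,ẋ)=(-0.081516, -1.023087) → end (x,ẋ)=(-1.248275, -5.183929)

1 0.6940 0.0684 0.1106
2 1.0540 -0.0815 -1.0231
3 1.4800 -1.2483 -5.1839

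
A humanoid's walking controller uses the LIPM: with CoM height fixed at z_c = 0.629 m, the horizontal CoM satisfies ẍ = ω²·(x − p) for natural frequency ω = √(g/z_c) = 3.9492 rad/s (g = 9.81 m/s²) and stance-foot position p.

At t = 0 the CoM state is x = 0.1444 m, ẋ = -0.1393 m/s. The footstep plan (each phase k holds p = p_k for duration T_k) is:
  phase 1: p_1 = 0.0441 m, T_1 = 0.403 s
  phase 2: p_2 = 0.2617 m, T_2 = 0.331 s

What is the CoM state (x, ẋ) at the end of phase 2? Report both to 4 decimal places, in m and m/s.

phase 1: p=0.0441, T=0.403, ωT=1.591528, cosh=2.557430, sinh=2.353816; start (x,ẋ)=(0.144400, -0.139300) → end (x,ẋ)=(0.217584, 0.576108)
phase 2: p=0.2617, T=0.331, ωT=1.307185, cosh=1.983168, sinh=1.712588; start (x,ẋ)=(0.217584, 0.576108) → end (x,ẋ)=(0.424042, 0.844147)

x = 0.4240, ẋ = 0.8441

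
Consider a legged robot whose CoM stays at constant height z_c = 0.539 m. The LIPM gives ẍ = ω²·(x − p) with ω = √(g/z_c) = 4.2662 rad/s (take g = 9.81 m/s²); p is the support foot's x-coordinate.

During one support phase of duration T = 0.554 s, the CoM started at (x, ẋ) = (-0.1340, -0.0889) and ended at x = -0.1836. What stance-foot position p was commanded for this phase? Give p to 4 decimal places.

ωT = 4.2662·0.554 = 2.363475; cosh(ωT) = 5.360955, sinh(ωT) = 5.266862
x(T) = p + (x₀−p)·cosh(ωT) + (ẋ₀/ω)·sinh(ωT) ⇒ p·(1 − cosh) = x(T) − x₀·cosh − (ẋ₀/ω)·sinh
numerator   = -0.1836 − (-0.1340)·5.360955 − (-0.0889/4.2662)·5.266862 = 0.644520
denominator = 1 − 5.360955 = -4.360955
p = 0.644520 / -4.360955 = -0.1478

p = -0.1478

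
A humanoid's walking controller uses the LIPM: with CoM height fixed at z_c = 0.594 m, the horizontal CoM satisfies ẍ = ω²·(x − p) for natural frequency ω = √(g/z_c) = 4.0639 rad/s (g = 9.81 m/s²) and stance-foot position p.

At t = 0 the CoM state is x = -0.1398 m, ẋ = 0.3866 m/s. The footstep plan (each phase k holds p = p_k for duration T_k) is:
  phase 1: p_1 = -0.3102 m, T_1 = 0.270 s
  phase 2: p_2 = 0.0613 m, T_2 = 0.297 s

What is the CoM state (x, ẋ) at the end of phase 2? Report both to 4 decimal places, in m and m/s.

x = 0.7183, ẋ = 3.0910

phase 1: p=-0.3102, T=0.270, ωT=1.097253, cosh=1.664856, sinh=1.331069; start (x,ẋ)=(-0.139800, 0.386600) → end (x,ẋ)=(0.100116, 1.565383)
phase 2: p=0.0613, T=0.297, ωT=1.206978, cosh=1.821233, sinh=1.522134; start (x,ẋ)=(0.100116, 1.565383) → end (x,ẋ)=(0.718308, 3.091039)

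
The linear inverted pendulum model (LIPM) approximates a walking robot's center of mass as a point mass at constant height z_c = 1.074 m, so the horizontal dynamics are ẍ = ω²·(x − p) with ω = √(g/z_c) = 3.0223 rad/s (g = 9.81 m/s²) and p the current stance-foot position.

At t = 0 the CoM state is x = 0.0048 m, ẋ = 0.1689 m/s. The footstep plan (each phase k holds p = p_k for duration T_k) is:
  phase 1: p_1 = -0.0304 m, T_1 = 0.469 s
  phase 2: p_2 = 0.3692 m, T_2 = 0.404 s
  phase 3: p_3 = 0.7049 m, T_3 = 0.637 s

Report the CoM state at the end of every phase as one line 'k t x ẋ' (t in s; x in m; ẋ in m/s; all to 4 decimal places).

1 0.4690 0.1550 0.5756
2 0.8730 0.2693 0.0588
3 1.5100 -0.7550 -4.2116

phase 1: p=-0.0304, T=0.469, ωT=1.417459, cosh=2.184475, sinh=1.942146; start (x,ẋ)=(0.004800, 0.168900) → end (x,ẋ)=(0.155030, 0.575573)
phase 2: p=0.3692, T=0.404, ωT=1.221009, cosh=1.842770, sinh=1.547838; start (x,ẋ)=(0.155030, 0.575573) → end (x,ẋ)=(0.269306, 0.058752)
phase 3: p=0.7049, T=0.637, ωT=1.925205, cosh=3.501200, sinh=3.355354; start (x,ẋ)=(0.269306, 0.058752) → end (x,ẋ)=(-0.754974, -4.211602)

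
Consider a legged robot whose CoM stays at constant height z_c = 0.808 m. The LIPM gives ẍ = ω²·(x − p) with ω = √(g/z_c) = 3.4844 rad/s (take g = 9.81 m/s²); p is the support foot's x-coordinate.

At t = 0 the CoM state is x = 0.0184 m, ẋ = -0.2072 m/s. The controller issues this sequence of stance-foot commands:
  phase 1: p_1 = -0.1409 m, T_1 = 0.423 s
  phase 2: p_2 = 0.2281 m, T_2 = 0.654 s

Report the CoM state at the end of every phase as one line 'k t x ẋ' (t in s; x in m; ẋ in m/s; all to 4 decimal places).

1 0.4230 0.1021 0.6721
2 1.0770 0.5384 1.1951

phase 1: p=-0.1409, T=0.423, ωT=1.473901, cosh=2.297633, sinh=2.068603; start (x,ẋ)=(0.018400, -0.207200) → end (x,ẋ)=(0.102103, 0.672139)
phase 2: p=0.2281, T=0.654, ωT=2.278798, cosh=4.933670, sinh=4.831262; start (x,ẋ)=(0.102103, 0.672139) → end (x,ẋ)=(0.538423, 1.195079)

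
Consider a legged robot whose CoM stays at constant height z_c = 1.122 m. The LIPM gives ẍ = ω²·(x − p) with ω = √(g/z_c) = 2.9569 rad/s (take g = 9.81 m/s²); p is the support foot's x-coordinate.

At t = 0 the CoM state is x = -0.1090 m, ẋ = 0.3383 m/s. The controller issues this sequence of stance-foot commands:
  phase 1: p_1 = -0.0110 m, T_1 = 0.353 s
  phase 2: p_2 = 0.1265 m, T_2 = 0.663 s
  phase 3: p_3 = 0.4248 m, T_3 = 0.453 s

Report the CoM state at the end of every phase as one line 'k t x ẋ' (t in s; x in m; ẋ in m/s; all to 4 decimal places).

1 0.3530 -0.0251 0.1795
2 1.0160 -0.2112 -0.9103
3 1.4690 -1.4196 -5.1994

phase 1: p=-0.0110, T=0.353, ωT=1.043786, cosh=1.596034, sinh=1.243914; start (x,ẋ)=(-0.109000, 0.338300) → end (x,ẋ)=(-0.025095, 0.179481)
phase 2: p=0.1265, T=0.663, ωT=1.960425, cosh=3.621571, sinh=3.480772; start (x,ẋ)=(-0.025095, 0.179481) → end (x,ẋ)=(-0.211231, -0.910252)
phase 3: p=0.4248, T=0.453, ωT=1.339476, cosh=2.039512, sinh=1.777529; start (x,ẋ)=(-0.211231, -0.910252) → end (x,ẋ)=(-1.419587, -5.199432)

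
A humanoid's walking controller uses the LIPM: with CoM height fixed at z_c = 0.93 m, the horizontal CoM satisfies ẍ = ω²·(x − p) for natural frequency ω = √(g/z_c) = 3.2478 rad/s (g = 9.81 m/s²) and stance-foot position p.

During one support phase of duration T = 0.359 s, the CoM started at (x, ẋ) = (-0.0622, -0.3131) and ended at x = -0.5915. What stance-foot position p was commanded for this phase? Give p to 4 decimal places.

p = 0.4503

ωT = 3.2478·0.359 = 1.165960; cosh(ωT) = 1.760313, sinh(ωT) = 1.448690
x(T) = p + (x₀−p)·cosh(ωT) + (ẋ₀/ω)·sinh(ωT) ⇒ p·(1 − cosh) = x(T) − x₀·cosh − (ẋ₀/ω)·sinh
numerator   = -0.5915 − (-0.0622)·1.760313 − (-0.3131/3.2478)·1.448690 = -0.342349
denominator = 1 − 1.760313 = -0.760313
p = -0.342349 / -0.760313 = 0.4503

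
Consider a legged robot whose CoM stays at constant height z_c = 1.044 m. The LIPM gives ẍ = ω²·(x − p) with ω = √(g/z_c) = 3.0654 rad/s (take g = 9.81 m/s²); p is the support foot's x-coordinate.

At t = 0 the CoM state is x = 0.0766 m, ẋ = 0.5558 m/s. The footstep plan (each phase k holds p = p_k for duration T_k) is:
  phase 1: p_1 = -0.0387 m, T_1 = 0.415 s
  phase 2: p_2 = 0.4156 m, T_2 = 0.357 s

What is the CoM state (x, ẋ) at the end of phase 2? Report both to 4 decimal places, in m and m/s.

x = 1.2389, ẋ = 3.0088

phase 1: p=-0.0387, T=0.415, ωT=1.272141, cosh=1.924358, sinh=1.644127; start (x,ẋ)=(0.076600, 0.555800) → end (x,ẋ)=(0.481282, 1.650659)
phase 2: p=0.4156, T=0.357, ωT=1.094348, cosh=1.660996, sinh=1.326238; start (x,ẋ)=(0.481282, 1.650659) → end (x,ẋ)=(1.238851, 3.008764)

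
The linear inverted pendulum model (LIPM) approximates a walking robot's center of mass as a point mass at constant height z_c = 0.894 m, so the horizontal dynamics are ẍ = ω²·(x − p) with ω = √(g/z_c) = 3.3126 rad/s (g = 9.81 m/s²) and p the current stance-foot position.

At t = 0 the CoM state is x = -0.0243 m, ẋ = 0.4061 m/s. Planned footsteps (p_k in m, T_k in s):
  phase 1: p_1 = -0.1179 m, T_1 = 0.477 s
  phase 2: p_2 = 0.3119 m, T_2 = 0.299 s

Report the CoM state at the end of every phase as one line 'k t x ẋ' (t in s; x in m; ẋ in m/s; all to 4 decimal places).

phase 1: p=-0.1179, T=0.477, ωT=1.580110, cosh=2.530722, sinh=2.324769; start (x,ẋ)=(-0.024300, 0.406100) → end (x,ẋ)=(0.403975, 1.748543)
phase 2: p=0.3119, T=0.299, ωT=0.990467, cosh=1.531948, sinh=1.160545; start (x,ẋ)=(0.403975, 1.748543) → end (x,ẋ)=(1.065543, 3.032651)

1 0.4770 0.4040 1.7485
2 0.7760 1.0655 3.0327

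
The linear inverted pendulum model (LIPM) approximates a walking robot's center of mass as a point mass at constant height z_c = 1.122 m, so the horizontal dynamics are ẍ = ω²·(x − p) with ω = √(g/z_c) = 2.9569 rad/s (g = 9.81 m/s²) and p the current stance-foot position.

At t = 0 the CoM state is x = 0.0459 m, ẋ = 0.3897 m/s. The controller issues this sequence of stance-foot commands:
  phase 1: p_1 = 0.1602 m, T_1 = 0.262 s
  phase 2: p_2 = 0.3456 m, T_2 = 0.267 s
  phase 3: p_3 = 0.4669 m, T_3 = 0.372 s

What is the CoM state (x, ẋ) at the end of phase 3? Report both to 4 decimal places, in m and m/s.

phase 1: p=0.1602, T=0.262, ωT=0.774708, cosh=1.315398, sinh=0.854560; start (x,ẋ)=(0.045900, 0.389700) → end (x,ẋ)=(0.122475, 0.223792)
phase 2: p=0.3456, T=0.267, ωT=0.789492, cosh=1.328177, sinh=0.874101; start (x,ẋ)=(0.122475, 0.223792) → end (x,ẋ)=(0.115407, -0.279459)
phase 3: p=0.4669, T=0.372, ωT=1.099967, cosh=1.668474, sinh=1.335592; start (x,ẋ)=(0.115407, -0.279459) → end (x,ẋ)=(-0.245785, -1.854391)

x = -0.2458, ẋ = -1.8544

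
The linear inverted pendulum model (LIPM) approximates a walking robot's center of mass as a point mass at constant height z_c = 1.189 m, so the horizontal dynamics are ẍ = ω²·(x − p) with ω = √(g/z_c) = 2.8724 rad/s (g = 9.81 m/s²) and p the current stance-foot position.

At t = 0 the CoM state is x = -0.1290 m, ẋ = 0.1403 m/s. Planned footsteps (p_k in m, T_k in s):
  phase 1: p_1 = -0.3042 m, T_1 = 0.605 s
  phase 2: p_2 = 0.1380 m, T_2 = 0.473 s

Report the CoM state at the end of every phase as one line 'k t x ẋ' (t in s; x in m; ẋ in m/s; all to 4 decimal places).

phase 1: p=-0.3042, T=0.605, ωT=1.737802, cosh=2.930371, sinh=2.754464; start (x,ẋ)=(-0.129000, 0.140300) → end (x,ẋ)=(0.343740, 1.797300)
phase 2: p=0.1380, T=0.473, ωT=1.358645, cosh=2.073964, sinh=1.816955; start (x,ẋ)=(0.343740, 1.797300) → end (x,ẋ)=(1.701591, 4.801298)

1 0.6050 0.3437 1.7973
2 1.0780 1.7016 4.8013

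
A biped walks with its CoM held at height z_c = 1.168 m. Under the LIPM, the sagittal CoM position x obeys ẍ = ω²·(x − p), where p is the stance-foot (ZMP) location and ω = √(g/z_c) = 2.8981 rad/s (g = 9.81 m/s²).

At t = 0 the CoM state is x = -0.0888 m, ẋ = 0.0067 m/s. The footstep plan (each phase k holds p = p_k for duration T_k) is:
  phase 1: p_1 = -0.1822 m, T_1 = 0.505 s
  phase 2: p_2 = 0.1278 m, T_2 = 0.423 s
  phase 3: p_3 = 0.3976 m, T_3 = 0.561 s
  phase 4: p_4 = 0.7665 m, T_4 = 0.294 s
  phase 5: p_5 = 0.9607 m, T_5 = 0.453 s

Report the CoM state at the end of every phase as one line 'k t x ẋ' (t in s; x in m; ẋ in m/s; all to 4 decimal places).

1 0.5050 0.0351 0.5688
2 0.9280 0.2619 0.6343
3 1.4890 0.5741 0.7136
4 1.7830 0.7360 0.4539
5 2.2360 0.7829 -0.2180

phase 1: p=-0.1822, T=0.505, ωT=1.463540, cosh=2.276324, sinh=2.044908; start (x,ẋ)=(-0.088800, 0.006700) → end (x,ẋ)=(0.035136, 0.568772)
phase 2: p=0.1278, T=0.423, ωT=1.225896, cosh=1.850357, sinh=1.556862; start (x,ẋ)=(0.035136, 0.568772) → end (x,ẋ)=(0.261884, 0.634338)
phase 3: p=0.3976, T=0.561, ωT=1.625834, cosh=2.639702, sinh=2.442955; start (x,ẋ)=(0.261884, 0.634338) → end (x,ẋ)=(0.574065, 0.713603)
phase 4: p=0.7665, T=0.294, ωT=0.852041, cosh=1.385486, sinh=0.958942; start (x,ẋ)=(0.574065, 0.713603) → end (x,ẋ)=(0.736006, 0.453888)
phase 5: p=0.9607, T=0.453, ωT=1.312839, cosh=1.992883, sinh=1.723828; start (x,ẋ)=(0.736006, 0.453888) → end (x,ẋ)=(0.782889, -0.217987)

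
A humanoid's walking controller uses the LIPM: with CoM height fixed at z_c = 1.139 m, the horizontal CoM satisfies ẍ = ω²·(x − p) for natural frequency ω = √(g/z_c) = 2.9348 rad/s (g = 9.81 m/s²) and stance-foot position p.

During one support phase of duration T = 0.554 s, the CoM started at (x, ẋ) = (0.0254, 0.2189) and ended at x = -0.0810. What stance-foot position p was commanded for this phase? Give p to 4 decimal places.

ωT = 2.9348·0.554 = 1.625879; cosh(ωT) = 2.639812, sinh(ωT) = 2.443074
x(T) = p + (x₀−p)·cosh(ωT) + (ẋ₀/ω)·sinh(ωT) ⇒ p·(1 − cosh) = x(T) − x₀·cosh − (ẋ₀/ω)·sinh
numerator   = -0.0810 − (0.0254)·2.639812 − (0.2189/2.9348)·2.443074 = -0.330274
denominator = 1 − 2.639812 = -1.639812
p = -0.330274 / -1.639812 = 0.2014

p = 0.2014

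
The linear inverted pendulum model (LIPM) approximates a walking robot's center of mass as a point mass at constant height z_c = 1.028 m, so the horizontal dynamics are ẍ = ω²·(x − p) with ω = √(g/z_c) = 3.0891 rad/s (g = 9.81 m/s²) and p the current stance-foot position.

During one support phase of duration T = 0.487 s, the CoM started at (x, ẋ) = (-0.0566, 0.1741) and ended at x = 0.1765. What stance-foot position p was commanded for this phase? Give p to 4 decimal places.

ωT = 3.0891·0.487 = 1.504392; cosh(ωT) = 2.361783, sinh(ωT) = 2.139631
x(T) = p + (x₀−p)·cosh(ωT) + (ẋ₀/ω)·sinh(ωT) ⇒ p·(1 − cosh) = x(T) − x₀·cosh − (ẋ₀/ω)·sinh
numerator   = 0.1765 − (-0.0566)·2.361783 − (0.1741/3.0891)·2.139631 = 0.189588
denominator = 1 − 2.361783 = -1.361783
p = 0.189588 / -1.361783 = -0.1392

p = -0.1392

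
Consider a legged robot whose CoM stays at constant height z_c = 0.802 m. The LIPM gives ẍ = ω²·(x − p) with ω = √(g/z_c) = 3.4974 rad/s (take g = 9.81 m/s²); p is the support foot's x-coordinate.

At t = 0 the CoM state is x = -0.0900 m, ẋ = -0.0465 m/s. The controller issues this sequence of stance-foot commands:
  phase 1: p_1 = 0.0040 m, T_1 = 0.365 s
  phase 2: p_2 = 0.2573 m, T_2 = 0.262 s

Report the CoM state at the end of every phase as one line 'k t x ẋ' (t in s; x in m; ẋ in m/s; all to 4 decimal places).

phase 1: p=0.0040, T=0.365, ωT=1.276551, cosh=1.931627, sinh=1.652629; start (x,ẋ)=(-0.090000, -0.046500) → end (x,ẋ)=(-0.199546, -0.633132)
phase 2: p=0.2573, T=0.262, ωT=0.916319, cosh=1.450029, sinh=1.050041; start (x,ẋ)=(-0.199546, -0.633132) → end (x,ẋ)=(-0.595228, -2.595785)

1 0.3650 -0.1995 -0.6331
2 0.6270 -0.5952 -2.5958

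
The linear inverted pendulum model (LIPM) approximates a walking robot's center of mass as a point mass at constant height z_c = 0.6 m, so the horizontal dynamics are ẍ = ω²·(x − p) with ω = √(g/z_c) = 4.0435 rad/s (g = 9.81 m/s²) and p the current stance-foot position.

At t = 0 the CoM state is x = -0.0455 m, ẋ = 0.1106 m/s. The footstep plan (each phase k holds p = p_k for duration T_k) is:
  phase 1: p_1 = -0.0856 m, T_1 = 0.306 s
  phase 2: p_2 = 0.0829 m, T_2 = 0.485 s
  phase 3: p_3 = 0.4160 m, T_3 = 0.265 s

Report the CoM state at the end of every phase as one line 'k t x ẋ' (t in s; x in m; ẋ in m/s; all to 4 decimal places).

phase 1: p=-0.0856, T=0.306, ωT=1.237311, cosh=1.868249, sinh=1.578085; start (x,ẋ)=(-0.045500, 0.110600) → end (x,ẋ)=(0.032481, 0.462506)
phase 2: p=0.0829, T=0.485, ωT=1.961097, cosh=3.623913, sinh=3.483209; start (x,ẋ)=(0.032481, 0.462506) → end (x,ẋ)=(0.298606, 0.965968)
phase 3: p=0.4160, T=0.265, ωT=1.071527, cosh=1.631161, sinh=1.288676; start (x,ẋ)=(0.298606, 0.965968) → end (x,ẋ)=(0.532368, 0.963936)

1 0.3060 0.0325 0.4625
2 0.7910 0.2986 0.9660
3 1.0560 0.5324 0.9639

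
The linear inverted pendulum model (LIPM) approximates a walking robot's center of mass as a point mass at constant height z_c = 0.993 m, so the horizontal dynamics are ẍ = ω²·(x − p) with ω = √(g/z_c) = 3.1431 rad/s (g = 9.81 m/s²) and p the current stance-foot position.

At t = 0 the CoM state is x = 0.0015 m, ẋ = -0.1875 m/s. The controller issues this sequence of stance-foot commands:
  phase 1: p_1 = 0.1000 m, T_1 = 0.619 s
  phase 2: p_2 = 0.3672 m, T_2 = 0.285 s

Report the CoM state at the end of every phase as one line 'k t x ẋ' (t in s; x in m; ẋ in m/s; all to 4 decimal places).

1 0.6190 -0.4561 -1.7305
2 0.9040 -1.3710 -5.1134

phase 1: p=0.1000, T=0.619, ωT=1.945579, cosh=3.570293, sinh=3.427389; start (x,ẋ)=(0.001500, -0.187500) → end (x,ẋ)=(-0.456133, -1.730534)
phase 2: p=0.3672, T=0.285, ωT=0.895783, cosh=1.428771, sinh=1.020483; start (x,ẋ)=(-0.456133, -1.730534) → end (x,ẋ)=(-1.371014, -5.113360)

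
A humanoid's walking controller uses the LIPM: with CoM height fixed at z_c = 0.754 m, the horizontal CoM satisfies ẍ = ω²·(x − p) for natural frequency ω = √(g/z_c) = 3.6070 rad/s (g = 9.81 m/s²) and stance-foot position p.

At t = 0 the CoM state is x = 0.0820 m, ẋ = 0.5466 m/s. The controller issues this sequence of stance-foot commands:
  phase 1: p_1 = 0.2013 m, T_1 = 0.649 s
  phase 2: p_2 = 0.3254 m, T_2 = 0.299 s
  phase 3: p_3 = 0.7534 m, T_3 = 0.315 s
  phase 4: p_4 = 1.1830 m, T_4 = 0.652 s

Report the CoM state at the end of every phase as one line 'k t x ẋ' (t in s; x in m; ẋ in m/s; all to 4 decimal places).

phase 1: p=0.2013, T=0.649, ωT=2.340943, cosh=5.243634, sinh=5.147397; start (x,ẋ)=(0.082000, 0.546600) → end (x,ẋ)=(0.355764, 0.651168)
phase 2: p=0.3254, T=0.299, ωT=1.078493, cosh=1.640176, sinh=1.300069; start (x,ẋ)=(0.355764, 0.651168) → end (x,ẋ)=(0.609903, 1.210418)
phase 3: p=0.7534, T=0.315, ωT=1.136205, cosh=1.717980, sinh=1.396945; start (x,ẋ)=(0.609903, 1.210418) → end (x,ẋ)=(0.975654, 1.356422)
phase 4: p=1.1830, T=0.652, ωT=2.351764, cosh=5.299642, sinh=5.204441; start (x,ẋ)=(0.975654, 1.356422) → end (x,ẋ)=(2.041283, 3.296160)

1 0.6490 0.3558 0.6512
2 0.9480 0.6099 1.2104
3 1.2630 0.9757 1.3564
4 1.9150 2.0413 3.2962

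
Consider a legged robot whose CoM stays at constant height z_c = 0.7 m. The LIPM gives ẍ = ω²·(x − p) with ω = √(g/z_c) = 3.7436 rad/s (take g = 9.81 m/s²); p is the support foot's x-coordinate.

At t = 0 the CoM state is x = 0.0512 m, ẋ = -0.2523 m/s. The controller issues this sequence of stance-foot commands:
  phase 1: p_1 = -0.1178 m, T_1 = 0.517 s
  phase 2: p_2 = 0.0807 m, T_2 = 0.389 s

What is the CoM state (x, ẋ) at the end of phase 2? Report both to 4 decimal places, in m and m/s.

x = 1.1454, ẋ = 4.1294

phase 1: p=-0.1178, T=0.517, ωT=1.935441, cosh=3.535730, sinh=3.391370; start (x,ẋ)=(0.051200, -0.252300) → end (x,ẋ)=(0.251177, 1.253548)
phase 2: p=0.0807, T=0.389, ωT=1.456260, cosh=2.261497, sinh=2.028390; start (x,ẋ)=(0.251177, 1.253548) → end (x,ẋ)=(1.145441, 4.129408)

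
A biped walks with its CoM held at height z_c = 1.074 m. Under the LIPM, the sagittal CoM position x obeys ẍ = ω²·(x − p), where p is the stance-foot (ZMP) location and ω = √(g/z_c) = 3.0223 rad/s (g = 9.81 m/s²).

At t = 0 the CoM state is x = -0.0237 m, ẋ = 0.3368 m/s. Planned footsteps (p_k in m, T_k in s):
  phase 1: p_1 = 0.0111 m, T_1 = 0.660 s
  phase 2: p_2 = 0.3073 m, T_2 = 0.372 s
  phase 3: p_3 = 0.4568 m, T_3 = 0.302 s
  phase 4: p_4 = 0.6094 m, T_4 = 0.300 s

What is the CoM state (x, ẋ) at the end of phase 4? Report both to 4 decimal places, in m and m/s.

x = 2.4438, ẋ = 5.8539

phase 1: p=0.0111, T=0.660, ωT=1.994718, cosh=3.743091, sinh=3.607039; start (x,ẋ)=(-0.023700, 0.336800) → end (x,ẋ)=(0.282803, 0.881299)
phase 2: p=0.3073, T=0.372, ωT=1.124296, cosh=1.701465, sinh=1.376583; start (x,ẋ)=(0.282803, 0.881299) → end (x,ẋ)=(0.667029, 1.397579)
phase 3: p=0.4568, T=0.302, ωT=0.912735, cosh=1.446275, sinh=1.044850; start (x,ẋ)=(0.667029, 1.397579) → end (x,ẋ)=(1.244011, 2.685156)
phase 4: p=0.6094, T=0.300, ωT=0.906690, cosh=1.439986, sinh=1.036127; start (x,ẋ)=(1.244011, 2.685156) → end (x,ẋ)=(2.443776, 5.853863)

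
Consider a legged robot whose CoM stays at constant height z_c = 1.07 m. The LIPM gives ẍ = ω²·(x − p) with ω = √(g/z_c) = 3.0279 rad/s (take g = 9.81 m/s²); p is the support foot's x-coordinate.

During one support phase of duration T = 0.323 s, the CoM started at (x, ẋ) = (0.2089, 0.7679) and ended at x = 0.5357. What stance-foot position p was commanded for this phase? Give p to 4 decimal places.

p = 0.1369

ωT = 3.0279·0.323 = 0.978012; cosh(ωT) = 1.517611, sinh(ωT) = 1.141553
x(T) = p + (x₀−p)·cosh(ωT) + (ẋ₀/ω)·sinh(ωT) ⇒ p·(1 − cosh) = x(T) − x₀·cosh − (ẋ₀/ω)·sinh
numerator   = 0.5357 − (0.2089)·1.517611 − (0.7679/3.0279)·1.141553 = -0.070836
denominator = 1 − 1.517611 = -0.517611
p = -0.070836 / -0.517611 = 0.1369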